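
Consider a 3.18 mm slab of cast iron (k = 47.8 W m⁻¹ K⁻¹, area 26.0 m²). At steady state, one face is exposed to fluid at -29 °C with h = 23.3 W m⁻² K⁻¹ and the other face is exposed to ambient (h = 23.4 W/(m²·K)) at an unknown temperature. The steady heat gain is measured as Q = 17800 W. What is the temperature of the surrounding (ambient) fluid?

Sum the resistances:
  R_conv,in = 1/(hA) = 1/(23.3·26.0) = 0.001651 K/W
  R_cast iron = L/(kA) = 0.00318/(47.8·26.0) = 2.559×10^-6 K/W
  R_conv,out = 1/(hA) = 1/(23.4·26.0) = 0.001644 K/W
ΣR = 0.003297 K/W
ΔT = Q·ΣR = 17800 × 0.003297 = 58.69 K
Heat flows inward, so T_out = T_in + ΔT = -29 + 58.69 = 29.7 °C

T_out = 29.7 °C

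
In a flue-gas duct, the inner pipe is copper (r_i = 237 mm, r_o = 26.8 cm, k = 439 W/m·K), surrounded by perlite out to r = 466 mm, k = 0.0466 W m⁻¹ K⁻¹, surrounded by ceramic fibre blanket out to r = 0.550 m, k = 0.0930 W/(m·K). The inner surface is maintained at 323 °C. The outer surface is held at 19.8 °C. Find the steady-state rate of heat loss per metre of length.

Q' = 140 W/m

Series thermal resistances, inner to outer:
  R'_copper = ln(0.268/0.237)/(2πk) = 0.1229/(2π·439) = 4.457×10^-5 m·K/W
  R'_perlite = ln(0.466/0.268)/(2πk) = 0.5532/(2π·0.0466) = 1.889 m·K/W
  R'_ceramic fibre blanket = ln(0.550/0.466)/(2πk) = 0.1657/(2π·0.0930) = 0.2836 m·K/W
ΣR = 4.457×10^-5 + 1.889 + 0.2836 = 2.173 m·K/W
Q' = ΔT/ΣR = (323 °C − 19.8 °C)/2.173 = 140 W/m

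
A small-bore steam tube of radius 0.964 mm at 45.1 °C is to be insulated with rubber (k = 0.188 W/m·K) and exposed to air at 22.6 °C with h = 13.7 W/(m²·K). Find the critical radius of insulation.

For a cylinder, r_cr = k_ins/h = 0.188/13.7 = 0.0137 m = 1.37 cm

r_cr = 1.37 cm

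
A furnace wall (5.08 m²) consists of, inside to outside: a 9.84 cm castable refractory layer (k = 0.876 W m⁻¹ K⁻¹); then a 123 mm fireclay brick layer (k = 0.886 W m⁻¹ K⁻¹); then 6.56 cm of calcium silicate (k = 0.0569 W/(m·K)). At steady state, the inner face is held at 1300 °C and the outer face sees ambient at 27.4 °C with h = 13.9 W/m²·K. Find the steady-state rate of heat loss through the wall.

Treat each layer as a resistance in series:
  R_castable refractory = L/(kA) = 0.0984/(0.876·5.08) = 0.02211 K/W
  R_fireclay brick = L/(kA) = 0.123/(0.886·5.08) = 0.02733 K/W
  R_calcium silicate = L/(kA) = 0.0656/(0.0569·5.08) = 0.2269 K/W
  R_conv,out = 1/(hA) = 1/(13.9·5.08) = 0.01416 K/W
ΣR = 0.02211 + 0.02733 + 0.2269 + 0.01416 = 0.2905 K/W
Q = ΔT/ΣR = (1300 °C − 27.4 °C)/0.2905 = 4380 W

Q = 4.38 kW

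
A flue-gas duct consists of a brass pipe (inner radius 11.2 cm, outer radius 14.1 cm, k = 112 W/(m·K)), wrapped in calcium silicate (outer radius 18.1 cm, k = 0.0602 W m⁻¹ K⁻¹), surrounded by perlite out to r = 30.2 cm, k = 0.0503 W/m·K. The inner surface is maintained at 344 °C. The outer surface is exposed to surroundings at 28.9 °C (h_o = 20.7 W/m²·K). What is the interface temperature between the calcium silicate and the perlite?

Series thermal resistances, inner to outer:
  R'_brass = ln(0.141/0.112)/(2πk) = 0.2303/(2π·112) = 3.272×10^-4 m·K/W
  R'_calcium silicate = ln(0.181/0.141)/(2πk) = 0.2497/(2π·0.0602) = 0.6602 m·K/W
  R'_perlite = ln(0.302/0.181)/(2πk) = 0.5119/(2π·0.0503) = 1.620 m·K/W
  R'_conv,out = 1/(2πr h) = 1/(2π·0.302·20.7) = 0.02546 m·K/W
ΣR = 3.272×10^-4 + 0.6602 + 1.620 + 0.02546 = 2.306 m·K/W
Q' = ΔT/ΣR = (344 °C − 28.9 °C)/2.306 = 136.6 W/m
From the inner boundary to the calcium silicate/perlite interface, ΣR_partial = 0.6605 m·K/W.
T_interface = T_in − Q'·ΣR_partial = 344 °C − (136.6)(0.6605) = 254 °C

T = 254 °C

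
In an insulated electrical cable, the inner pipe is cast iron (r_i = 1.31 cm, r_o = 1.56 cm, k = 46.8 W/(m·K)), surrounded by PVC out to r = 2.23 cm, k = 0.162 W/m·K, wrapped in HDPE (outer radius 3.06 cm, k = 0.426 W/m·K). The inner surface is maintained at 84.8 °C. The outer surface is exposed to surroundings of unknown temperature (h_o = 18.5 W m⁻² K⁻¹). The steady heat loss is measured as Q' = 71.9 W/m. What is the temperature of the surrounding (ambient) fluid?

T_out = 30.8 °C

Series resistances:
  R'_cast iron = ln(0.0156/0.0131)/(2πk) = 0.1747/(2π·46.8) = 5.940×10^-4 m·K/W
  R'_PVC = ln(0.0223/0.0156)/(2πk) = 0.3573/(2π·0.162) = 0.3510 m·K/W
  R'_HDPE = ln(0.0306/0.0223)/(2πk) = 0.3164/(2π·0.426) = 0.1182 m·K/W
  R'_conv,out = 1/(2πr h) = 1/(2π·0.0306·18.5) = 0.2811 m·K/W
ΣR = 0.7510 m·K/W
ΔT = Q'·ΣR = 71.9 × 0.7510 = 54.00 K
Heat flows outward, so T_out = T_in − ΔT = 84.8 − 54.00 = 30.8 °C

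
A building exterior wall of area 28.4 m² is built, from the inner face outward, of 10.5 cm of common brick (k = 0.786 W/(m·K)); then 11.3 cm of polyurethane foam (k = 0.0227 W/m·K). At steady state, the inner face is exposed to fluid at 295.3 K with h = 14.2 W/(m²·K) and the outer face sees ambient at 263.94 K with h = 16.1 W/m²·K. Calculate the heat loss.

Series thermal resistances, inner to outer:
  R_conv,in = 1/(hA) = 1/(14.2·28.4) = 0.002480 K/W
  R_common brick = L/(kA) = 0.105/(0.786·28.4) = 0.004704 K/W
  R_polyurethane foam = L/(kA) = 0.113/(0.0227·28.4) = 0.1753 K/W
  R_conv,out = 1/(hA) = 1/(16.1·28.4) = 0.002187 K/W
ΣR = 0.002480 + 0.004704 + 0.1753 + 0.002187 = 0.1847 K/W
Q = ΔT/ΣR = (295.3 K − 263.94 K)/0.1847 = 170 W

Q = 170 W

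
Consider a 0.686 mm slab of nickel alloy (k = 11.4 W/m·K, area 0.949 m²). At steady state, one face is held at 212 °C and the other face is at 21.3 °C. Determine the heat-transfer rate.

Q = kA·ΔT/L = 11.4 × 0.949 × |212 °C − 21.3 °C| / 6.86×10^-4 = 3.01×10^6 W

Q = 3.01×10^6 W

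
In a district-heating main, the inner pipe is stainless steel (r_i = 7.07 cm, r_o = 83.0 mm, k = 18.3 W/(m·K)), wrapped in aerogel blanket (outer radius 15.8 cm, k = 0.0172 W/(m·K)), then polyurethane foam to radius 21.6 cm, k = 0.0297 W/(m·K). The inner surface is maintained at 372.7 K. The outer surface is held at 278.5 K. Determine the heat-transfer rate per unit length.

Q' = 12.3 W/m

Resistance network (inner→outer):
  R'_stainless steel = ln(0.0830/0.0707)/(2πk) = 0.1604/(2π·18.3) = 0.001395 m·K/W
  R'_aerogel blanket = ln(0.158/0.0830)/(2πk) = 0.6438/(2π·0.0172) = 5.957 m·K/W
  R'_polyurethane foam = ln(0.216/0.158)/(2πk) = 0.3127/(2π·0.0297) = 1.676 m·K/W
ΣR = 0.001395 + 5.957 + 1.676 = 7.634 m·K/W
Q' = ΔT/ΣR = (372.7 K − 278.5 K)/7.634 = 12.3 W/m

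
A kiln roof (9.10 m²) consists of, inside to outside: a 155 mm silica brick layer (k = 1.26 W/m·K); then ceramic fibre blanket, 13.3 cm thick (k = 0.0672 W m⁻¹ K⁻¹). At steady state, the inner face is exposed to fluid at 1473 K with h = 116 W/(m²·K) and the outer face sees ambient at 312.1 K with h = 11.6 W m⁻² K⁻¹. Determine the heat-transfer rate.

Resistance network (inner→outer):
  R_conv,in = 1/(hA) = 1/(116·9.10) = 9.473×10^-4 K/W
  R_silica brick = L/(kA) = 0.155/(1.26·9.10) = 0.01352 K/W
  R_ceramic fibre blanket = L/(kA) = 0.133/(0.0672·9.10) = 0.2175 K/W
  R_conv,out = 1/(hA) = 1/(11.6·9.10) = 0.009473 K/W
ΣR = 9.473×10^-4 + 0.01352 + 0.2175 + 0.009473 = 0.2414 K/W
Q = ΔT/ΣR = (1473 K − 312.1 K)/0.2414 = 4810 W

Q = 4810 W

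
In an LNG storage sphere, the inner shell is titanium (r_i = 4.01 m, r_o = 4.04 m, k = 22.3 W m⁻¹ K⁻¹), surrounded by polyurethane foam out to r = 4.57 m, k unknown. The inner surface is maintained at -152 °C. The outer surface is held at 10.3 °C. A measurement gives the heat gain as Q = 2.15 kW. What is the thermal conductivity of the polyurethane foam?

ΣR = ΔT/Q = |-152 − 10.3|/2150 = 0.07549 K/W
Known resistances:
  R_titanium = (1/4.01 − 1/4.04)/(4πk) = 0.001852/(4π·22.3) = 6.608×10^-6 K/W
R_polyurethane foam = ΣR − ΣR_known = 0.07549 − 6.608×10^-6 = 0.07548 K/W
(1/r₁−1/r₂)/(4πk) = 0.07548 ⇒ k = 0.02871/(4π·0.07548) = 0.0303 W/m·K

k = 0.0303 W/m·K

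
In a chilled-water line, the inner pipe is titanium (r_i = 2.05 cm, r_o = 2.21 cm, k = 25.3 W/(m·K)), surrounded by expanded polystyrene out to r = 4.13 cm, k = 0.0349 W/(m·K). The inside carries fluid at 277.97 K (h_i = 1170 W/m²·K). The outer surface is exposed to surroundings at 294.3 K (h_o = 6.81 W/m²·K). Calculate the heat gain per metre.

Treat each layer as a resistance in series:
  R'_conv,in = 1/(2πr h) = 1/(2π·0.0205·1170) = 0.006636 m·K/W
  R'_titanium = ln(0.0221/0.0205)/(2πk) = 0.07515/(2π·25.3) = 4.728×10^-4 m·K/W
  R'_expanded polystyrene = ln(0.0413/0.0221)/(2πk) = 0.6253/(2π·0.0349) = 2.851 m·K/W
  R'_conv,out = 1/(2πr h) = 1/(2π·0.0413·6.81) = 0.5659 m·K/W
ΣR = 0.006636 + 4.728×10^-4 + 2.851 + 0.5659 = 3.424 m·K/W
Q' = ΔT/ΣR = (277.97 K − 294.3 K)/3.424 = -4.77 W/m
(Negative Q' ⇒ heat flows inward; heat gain = 4.77 W/m.)

Q' = 4.77 W/m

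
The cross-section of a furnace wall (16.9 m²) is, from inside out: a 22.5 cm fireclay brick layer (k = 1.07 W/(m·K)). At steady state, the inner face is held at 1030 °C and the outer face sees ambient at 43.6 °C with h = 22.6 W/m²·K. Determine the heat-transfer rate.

Resistance network (inner→outer):
  R_fireclay brick = L/(kA) = 0.225/(1.07·16.9) = 0.01244 K/W
  R_conv,out = 1/(hA) = 1/(22.6·16.9) = 0.002618 K/W
ΣR = 0.01244 + 0.002618 = 0.01506 K/W
Q = ΔT/ΣR = (1030 °C − 43.6 °C)/0.01506 = 65500 W

Q = 65.5 kW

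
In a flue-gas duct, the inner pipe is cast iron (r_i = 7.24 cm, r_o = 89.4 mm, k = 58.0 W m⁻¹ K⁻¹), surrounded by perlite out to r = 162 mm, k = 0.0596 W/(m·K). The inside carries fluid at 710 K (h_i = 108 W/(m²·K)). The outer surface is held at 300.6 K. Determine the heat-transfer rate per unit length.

Q' = 255 W/m

Treat each layer as a resistance in series:
  R'_conv,in = 1/(2πr h) = 1/(2π·0.0724·108) = 0.02035 m·K/W
  R'_cast iron = ln(0.0894/0.0724)/(2πk) = 0.2109/(2π·58.0) = 5.788×10^-4 m·K/W
  R'_perlite = ln(0.162/0.0894)/(2πk) = 0.5945/(2π·0.0596) = 1.587 m·K/W
ΣR = 0.02035 + 5.788×10^-4 + 1.587 = 1.608 m·K/W
Q' = ΔT/ΣR = (710 K − 300.6 K)/1.608 = 255 W/m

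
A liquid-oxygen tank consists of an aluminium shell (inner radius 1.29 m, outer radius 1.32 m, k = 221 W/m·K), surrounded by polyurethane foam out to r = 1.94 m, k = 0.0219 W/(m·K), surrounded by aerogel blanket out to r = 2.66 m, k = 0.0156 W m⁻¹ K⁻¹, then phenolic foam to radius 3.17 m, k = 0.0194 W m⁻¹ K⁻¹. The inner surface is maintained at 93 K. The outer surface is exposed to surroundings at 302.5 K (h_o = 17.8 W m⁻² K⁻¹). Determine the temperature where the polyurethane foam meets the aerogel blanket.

T = 193.2 K

Resistance network (inner→outer):
  R_aluminium = (1/1.29 − 1/1.32)/(4πk) = 0.01762/(4π·221) = 6.344×10^-6 K/W
  R_polyurethane foam = (1/1.32 − 1/1.94)/(4πk) = 0.2421/(4π·0.0219) = 0.8798 K/W
  R_aerogel blanket = (1/1.94 − 1/2.66)/(4πk) = 0.1395/(4π·0.0156) = 0.7117 K/W
  R_phenolic foam = (1/2.66 − 1/3.17)/(4πk) = 0.06048/(4π·0.0194) = 0.2481 K/W
  R_conv,out = 1/(4πr²h) = 1/(4π·3.17²·17.8) = 4.449×10^-4 K/W
ΣR = 6.344×10^-6 + 0.8798 + 0.7117 + 0.2481 + 4.449×10^-4 = 1.840 K/W
Q = ΔT/ΣR = (93 K − 302.5 K)/1.840 = -113.9 W
From the inner boundary to the polyurethane foam/aerogel blanket interface, ΣR_partial = 0.8798 K/W.
T_interface = T_in − Q·ΣR_partial = 93 K − (-113.9)(0.8798) = 193.2 K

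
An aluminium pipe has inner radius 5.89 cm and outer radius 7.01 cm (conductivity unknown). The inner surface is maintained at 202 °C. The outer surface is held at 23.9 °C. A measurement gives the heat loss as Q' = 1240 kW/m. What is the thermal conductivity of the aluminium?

k = 193 W/m·K

ΣR = ΔT/Q' = |202 − 23.9|/1.24×10^6 = 1.436×10^-4 m·K/W
ln(r₂/r₁)/(2πk) = 1.436×10^-4 ⇒ k = 0.1741/(2π·1.436×10^-4) = 193 W/m·K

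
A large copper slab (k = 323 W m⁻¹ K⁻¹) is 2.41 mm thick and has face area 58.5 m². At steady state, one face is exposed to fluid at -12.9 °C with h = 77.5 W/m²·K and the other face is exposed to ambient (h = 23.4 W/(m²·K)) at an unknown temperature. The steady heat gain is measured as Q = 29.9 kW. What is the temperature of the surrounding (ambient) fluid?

T_out = 15.5 °C

Sum the resistances:
  R_conv,in = 1/(hA) = 1/(77.5·58.5) = 2.206×10^-4 K/W
  R_copper = L/(kA) = 0.00241/(323·58.5) = 1.275×10^-7 K/W
  R_conv,out = 1/(hA) = 1/(23.4·58.5) = 7.305×10^-4 K/W
ΣR = 9.512×10^-4 K/W
ΔT = Q·ΣR = 29900 × 9.512×10^-4 = 28.44 K
Heat flows inward, so T_out = T_in + ΔT = -12.9 + 28.44 = 15.5 °C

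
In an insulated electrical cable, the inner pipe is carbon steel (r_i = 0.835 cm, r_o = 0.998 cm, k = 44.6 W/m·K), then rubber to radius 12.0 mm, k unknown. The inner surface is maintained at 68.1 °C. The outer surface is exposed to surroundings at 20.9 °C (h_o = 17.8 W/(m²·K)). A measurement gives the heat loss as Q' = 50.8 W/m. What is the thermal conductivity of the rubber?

ΣR = ΔT/Q' = |68.1 − 20.9|/50.8 = 0.9291 m·K/W
Known resistances:
  R'_carbon steel = ln(0.00998/0.00835)/(2πk) = 0.1783/(2π·44.6) = 6.363×10^-4 m·K/W
  R'_conv,out = 1/(2πr h) = 1/(2π·0.0120·17.8) = 0.7451 m·K/W
R_rubber = ΣR − ΣR_known = 0.9291 − 0.7457 = 0.1834 m·K/W
ln(r₂/r₁)/(2πk) = 0.1834 ⇒ k = 0.1843/(2π·0.1834) = 0.160 W/m·K

k = 0.160 W/m·K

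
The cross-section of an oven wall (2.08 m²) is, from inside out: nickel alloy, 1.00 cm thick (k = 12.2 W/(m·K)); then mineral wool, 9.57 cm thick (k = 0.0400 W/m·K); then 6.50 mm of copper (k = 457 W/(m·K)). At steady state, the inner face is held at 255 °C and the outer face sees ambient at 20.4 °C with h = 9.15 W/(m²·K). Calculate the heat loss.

Q = 195 W

Treat each layer as a resistance in series:
  R_nickel alloy = L/(kA) = 0.0100/(12.2·2.08) = 3.941×10^-4 K/W
  R_mineral wool = L/(kA) = 0.0957/(0.0400·2.08) = 1.150 K/W
  R_copper = L/(kA) = 0.00650/(457·2.08) = 6.838×10^-6 K/W
  R_conv,out = 1/(hA) = 1/(9.15·2.08) = 0.05254 K/W
ΣR = 3.941×10^-4 + 1.150 + 6.838×10^-6 + 0.05254 = 1.203 K/W
Q = ΔT/ΣR = (255 °C − 20.4 °C)/1.203 = 195 W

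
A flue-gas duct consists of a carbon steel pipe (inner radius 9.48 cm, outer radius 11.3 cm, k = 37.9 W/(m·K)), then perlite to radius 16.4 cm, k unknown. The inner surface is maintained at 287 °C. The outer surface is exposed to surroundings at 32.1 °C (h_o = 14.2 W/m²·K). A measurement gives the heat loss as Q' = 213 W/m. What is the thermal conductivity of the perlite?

k = 0.0526 W/m·K

ΣR = ΔT/Q' = |287 − 32.1|/213 = 1.197 m·K/W
Known resistances:
  R'_carbon steel = ln(0.113/0.0948)/(2πk) = 0.1756/(2π·37.9) = 7.375×10^-4 m·K/W
  R'_conv,out = 1/(2πr h) = 1/(2π·0.164·14.2) = 0.06834 m·K/W
R_perlite = ΣR − ΣR_known = 1.197 − 0.06908 = 1.128 m·K/W
ln(r₂/r₁)/(2πk) = 1.128 ⇒ k = 0.3725/(2π·1.128) = 0.0526 W/m·K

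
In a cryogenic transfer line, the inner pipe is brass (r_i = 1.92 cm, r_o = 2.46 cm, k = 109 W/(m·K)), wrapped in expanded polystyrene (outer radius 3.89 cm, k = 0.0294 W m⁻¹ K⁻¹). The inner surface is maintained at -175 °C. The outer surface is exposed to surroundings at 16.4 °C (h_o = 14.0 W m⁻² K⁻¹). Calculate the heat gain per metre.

Q' = 69.0 W/m

Series thermal resistances, inner to outer:
  R'_brass = ln(0.0246/0.0192)/(2πk) = 0.2478/(2π·109) = 3.619×10^-4 m·K/W
  R'_expanded polystyrene = ln(0.0389/0.0246)/(2πk) = 0.4582/(2π·0.0294) = 2.481 m·K/W
  R'_conv,out = 1/(2πr h) = 1/(2π·0.0389·14.0) = 0.2922 m·K/W
ΣR = 3.619×10^-4 + 2.481 + 0.2922 = 2.774 m·K/W
Q' = ΔT/ΣR = (-175 °C − 16.4 °C)/2.774 = -69.0 W/m
(Negative Q' ⇒ heat flows inward; heat gain = 69.0 W/m.)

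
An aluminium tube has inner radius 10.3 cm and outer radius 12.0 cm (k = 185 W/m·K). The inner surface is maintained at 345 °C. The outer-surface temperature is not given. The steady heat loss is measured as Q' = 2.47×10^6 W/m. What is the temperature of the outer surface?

Series resistances:
  R'_aluminium = ln(0.120/0.103)/(2πk) = 0.1528/(2π·185) = 1.314×10^-4 m·K/W
ΣR = 1.314×10^-4 m·K/W
ΔT = Q'·ΣR = 2.47×10^6 × 1.314×10^-4 = 324.6 K
Heat flows outward, so T_out = T_in − ΔT = 345 − 324.6 = 20.4 °C

T_out = 20.4 °C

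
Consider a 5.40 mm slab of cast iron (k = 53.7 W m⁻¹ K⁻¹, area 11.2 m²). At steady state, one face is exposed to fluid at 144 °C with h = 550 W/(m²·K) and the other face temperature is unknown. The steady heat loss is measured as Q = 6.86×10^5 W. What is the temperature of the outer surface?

T_out = 26.5 °C

Series resistances:
  R_conv,in = 1/(hA) = 1/(550·11.2) = 1.623×10^-4 K/W
  R_cast iron = L/(kA) = 0.00540/(53.7·11.2) = 8.978×10^-6 K/W
ΣR = 1.713×10^-4 K/W
ΔT = Q·ΣR = 6.86×10^5 × 1.713×10^-4 = 117.5 K
Heat flows outward, so T_out = T_in − ΔT = 144 − 117.5 = 26.5 °C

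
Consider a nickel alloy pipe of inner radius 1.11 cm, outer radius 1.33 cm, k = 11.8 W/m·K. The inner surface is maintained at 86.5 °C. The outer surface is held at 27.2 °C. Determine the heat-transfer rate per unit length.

Q' = 24300 W/m

Q' = 2πk·ΔT/ln(r₂/r₁) = 2π × 11.8 × 59.3 / ln(0.0133/0.0111) = 24300 W/m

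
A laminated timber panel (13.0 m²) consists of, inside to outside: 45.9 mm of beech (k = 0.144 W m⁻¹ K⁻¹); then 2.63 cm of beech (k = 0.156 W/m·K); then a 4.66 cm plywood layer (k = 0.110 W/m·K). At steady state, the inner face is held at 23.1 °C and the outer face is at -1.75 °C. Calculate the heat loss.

Resistance network (inner→outer):
  R_beech = L/(kA) = 0.0459/(0.144·13.0) = 0.02452 K/W
  R_beech = L/(kA) = 0.0263/(0.156·13.0) = 0.01297 K/W
  R_plywood = L/(kA) = 0.0466/(0.110·13.0) = 0.03259 K/W
ΣR = 0.02452 + 0.01297 + 0.03259 = 0.07008 K/W
Q = ΔT/ΣR = (23.1 °C − -1.75 °C)/0.07008 = 355 W

Q = 355 W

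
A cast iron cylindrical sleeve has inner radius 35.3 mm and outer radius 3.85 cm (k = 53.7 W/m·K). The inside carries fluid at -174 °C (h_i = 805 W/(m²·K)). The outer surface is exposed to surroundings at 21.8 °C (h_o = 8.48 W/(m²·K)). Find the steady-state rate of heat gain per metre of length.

Treat each layer as a resistance in series:
  R'_conv,in = 1/(2πr h) = 1/(2π·0.0353·805) = 0.005601 m·K/W
  R'_cast iron = ln(0.0385/0.0353)/(2πk) = 0.08678/(2π·53.7) = 2.572×10^-4 m·K/W
  R'_conv,out = 1/(2πr h) = 1/(2π·0.0385·8.48) = 0.4875 m·K/W
ΣR = 0.005601 + 2.572×10^-4 + 0.4875 = 0.4934 m·K/W
Q' = ΔT/ΣR = (-174 °C − 21.8 °C)/0.4934 = -397 W/m
(Negative Q' ⇒ heat flows inward; heat gain = 397 W/m.)

Q' = 397 W/m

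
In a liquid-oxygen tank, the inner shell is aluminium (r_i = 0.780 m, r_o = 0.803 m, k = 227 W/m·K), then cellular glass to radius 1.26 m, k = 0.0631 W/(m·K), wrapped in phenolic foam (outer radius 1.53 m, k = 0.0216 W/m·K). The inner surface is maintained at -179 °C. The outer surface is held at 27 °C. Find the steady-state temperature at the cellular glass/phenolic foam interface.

Resistance network (inner→outer):
  R_aluminium = (1/0.780 − 1/0.803)/(4πk) = 0.03672/(4π·227) = 1.287×10^-5 K/W
  R_cellular glass = (1/0.803 − 1/1.26)/(4πk) = 0.4517/(4π·0.0631) = 0.5696 K/W
  R_phenolic foam = (1/1.26 − 1/1.53)/(4πk) = 0.1401/(4π·0.0216) = 0.5160 K/W
ΣR = 1.287×10^-5 + 0.5696 + 0.5160 = 1.086 K/W
Q = ΔT/ΣR = (-179 °C − 27 °C)/1.086 = -189.7 W
From the inner boundary to the cellular glass/phenolic foam interface, ΣR_partial = 0.5696 K/W.
T_interface = T_in − Q·ΣR_partial = -179 °C − (-189.7)(0.5696) = -70.9 °C

T = -70.9 °C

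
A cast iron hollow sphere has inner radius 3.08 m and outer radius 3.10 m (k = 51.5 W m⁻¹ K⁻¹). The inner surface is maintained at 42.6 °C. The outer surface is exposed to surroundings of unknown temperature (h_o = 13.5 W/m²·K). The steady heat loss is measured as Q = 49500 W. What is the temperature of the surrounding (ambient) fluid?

T_out = 12.1 °C

Sum the resistances:
  R_cast iron = (1/3.08 − 1/3.10)/(4πk) = 0.002095/(4π·51.5) = 3.237×10^-6 K/W
  R_conv,out = 1/(4πr²h) = 1/(4π·3.10²·13.5) = 6.134×10^-4 K/W
ΣR = 6.166×10^-4 K/W
ΔT = Q·ΣR = 49500 × 6.166×10^-4 = 30.52 K
Heat flows outward, so T_out = T_in − ΔT = 42.6 − 30.52 = 12.1 °C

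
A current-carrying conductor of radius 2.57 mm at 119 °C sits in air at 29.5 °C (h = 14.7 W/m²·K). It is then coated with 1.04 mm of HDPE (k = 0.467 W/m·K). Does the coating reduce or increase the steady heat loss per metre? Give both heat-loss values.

increases: 21.2 → 28.7 W/m

Critical radius for a cylinder: r_cr = k/h = 0.0318 m = 3.18 cm.
Outer radius after coating: r₂ = 0.00257 + 0.00104 = 0.00361 m.
Since r₁ < r_cr and r₂ ≤ r_cr, the coating moves toward the maximum at r_cr — heat loss rises.
Bare: R = 1/(2πr₁h) = 4.213 m·K/W; Q = 89.5/4.213 = 21.2 W/m.
Coated: R = R_cond + R_conv = 3.115 m·K/W; Q = 89.5/3.115 = 28.7 W/m.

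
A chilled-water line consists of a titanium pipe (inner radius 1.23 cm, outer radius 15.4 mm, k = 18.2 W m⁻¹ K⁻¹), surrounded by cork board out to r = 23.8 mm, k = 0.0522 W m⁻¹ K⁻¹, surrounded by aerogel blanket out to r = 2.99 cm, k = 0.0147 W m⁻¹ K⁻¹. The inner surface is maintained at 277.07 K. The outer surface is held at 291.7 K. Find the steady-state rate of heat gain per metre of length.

Treat each layer as a resistance in series:
  R'_titanium = ln(0.0154/0.0123)/(2πk) = 0.2248/(2π·18.2) = 0.001966 m·K/W
  R'_cork board = ln(0.0238/0.0154)/(2πk) = 0.4353/(2π·0.0522) = 1.327 m·K/W
  R'_aerogel blanket = ln(0.0299/0.0238)/(2πk) = 0.2282/(2π·0.0147) = 2.470 m·K/W
ΣR = 0.001966 + 1.327 + 2.470 = 3.799 m·K/W
Q' = ΔT/ΣR = (277.07 K − 291.7 K)/3.799 = -3.85 W/m
(Negative Q' ⇒ heat flows inward; heat gain = 3.85 W/m.)

Q' = 3.85 W/m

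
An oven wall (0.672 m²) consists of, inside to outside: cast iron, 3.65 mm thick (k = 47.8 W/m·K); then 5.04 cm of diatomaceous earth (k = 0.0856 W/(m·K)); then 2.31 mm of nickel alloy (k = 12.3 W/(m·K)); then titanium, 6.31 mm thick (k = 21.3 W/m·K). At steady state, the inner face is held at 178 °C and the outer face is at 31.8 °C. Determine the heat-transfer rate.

Q = 167 W

Resistance network (inner→outer):
  R_cast iron = L/(kA) = 0.00365/(47.8·0.672) = 1.136×10^-4 K/W
  R_diatomaceous earth = L/(kA) = 0.0504/(0.0856·0.672) = 0.8762 K/W
  R_nickel alloy = L/(kA) = 0.00231/(12.3·0.672) = 2.795×10^-4 K/W
  R_titanium = L/(kA) = 0.00631/(21.3·0.672) = 4.408×10^-4 K/W
ΣR = 1.136×10^-4 + 0.8762 + 2.795×10^-4 + 4.408×10^-4 = 0.8770 K/W
Q = ΔT/ΣR = (178 °C − 31.8 °C)/0.8770 = 167 W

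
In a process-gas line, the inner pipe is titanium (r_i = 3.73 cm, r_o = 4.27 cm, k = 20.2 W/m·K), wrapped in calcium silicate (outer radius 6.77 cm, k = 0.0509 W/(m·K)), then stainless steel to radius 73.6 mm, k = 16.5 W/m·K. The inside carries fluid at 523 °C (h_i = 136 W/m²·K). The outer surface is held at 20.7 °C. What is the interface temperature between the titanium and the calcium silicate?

T = 512 °C

Resistance network (inner→outer):
  R'_conv,in = 1/(2πr h) = 1/(2π·0.0373·136) = 0.03137 m·K/W
  R'_titanium = ln(0.0427/0.0373)/(2πk) = 0.1352/(2π·20.2) = 0.001065 m·K/W
  R'_calcium silicate = ln(0.0677/0.0427)/(2πk) = 0.4609/(2π·0.0509) = 1.441 m·K/W
  R'_stainless steel = ln(0.0736/0.0677)/(2πk) = 0.08356/(2π·16.5) = 8.060×10^-4 m·K/W
ΣR = 0.03137 + 0.001065 + 1.441 + 8.060×10^-4 = 1.474 m·K/W
Q' = ΔT/ΣR = (523 °C − 20.7 °C)/1.474 = 340.8 W/m
From the inner boundary to the titanium/calcium silicate interface, ΣR_partial = 0.03244 m·K/W.
T_interface = T_in − Q'·ΣR_partial = 523 °C − (340.8)(0.03244) = 512 °C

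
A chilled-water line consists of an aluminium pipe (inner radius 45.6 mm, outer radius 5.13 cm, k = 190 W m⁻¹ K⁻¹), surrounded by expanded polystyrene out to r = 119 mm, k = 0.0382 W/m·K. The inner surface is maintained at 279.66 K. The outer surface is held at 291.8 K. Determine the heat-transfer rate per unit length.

Q' = 3.46 W/m

Treat each layer as a resistance in series:
  R'_aluminium = ln(0.0513/0.0456)/(2πk) = 0.1178/(2π·190) = 9.866×10^-5 m·K/W
  R'_expanded polystyrene = ln(0.119/0.0513)/(2πk) = 0.8414/(2π·0.0382) = 3.506 m·K/W
ΣR = 9.866×10^-5 + 3.506 = 3.506 m·K/W
Q' = ΔT/ΣR = (279.66 K − 291.8 K)/3.506 = -3.46 W/m
(Negative Q' ⇒ heat flows inward; heat gain = 3.46 W/m.)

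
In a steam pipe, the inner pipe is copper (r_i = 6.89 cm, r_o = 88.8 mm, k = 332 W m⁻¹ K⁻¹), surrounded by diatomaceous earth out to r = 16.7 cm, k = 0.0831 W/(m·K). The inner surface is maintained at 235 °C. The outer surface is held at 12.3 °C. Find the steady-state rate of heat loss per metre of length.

Series thermal resistances, inner to outer:
  R'_copper = ln(0.0888/0.0689)/(2πk) = 0.2537/(2π·332) = 1.216×10^-4 m·K/W
  R'_diatomaceous earth = ln(0.167/0.0888)/(2πk) = 0.6316/(2π·0.0831) = 1.210 m·K/W
ΣR = 1.216×10^-4 + 1.210 = 1.210 m·K/W
Q' = ΔT/ΣR = (235 °C − 12.3 °C)/1.210 = 184 W/m

Q' = 184 W/m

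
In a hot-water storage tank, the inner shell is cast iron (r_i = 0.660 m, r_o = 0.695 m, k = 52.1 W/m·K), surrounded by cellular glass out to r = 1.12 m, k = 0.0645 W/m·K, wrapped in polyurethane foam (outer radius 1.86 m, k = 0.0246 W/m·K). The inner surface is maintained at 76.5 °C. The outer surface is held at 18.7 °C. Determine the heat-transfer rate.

Treat each layer as a resistance in series:
  R_cast iron = (1/0.660 − 1/0.695)/(4πk) = 0.07630/(4π·52.1) = 1.165×10^-4 K/W
  R_cellular glass = (1/0.695 − 1/1.12)/(4πk) = 0.5460/(4π·0.0645) = 0.6736 K/W
  R_polyurethane foam = (1/1.12 − 1/1.86)/(4πk) = 0.3552/(4π·0.0246) = 1.149 K/W
ΣR = 1.165×10^-4 + 0.6736 + 1.149 = 1.823 K/W
Q = ΔT/ΣR = (76.5 °C − 18.7 °C)/1.823 = 31.7 W

Q = 31.7 W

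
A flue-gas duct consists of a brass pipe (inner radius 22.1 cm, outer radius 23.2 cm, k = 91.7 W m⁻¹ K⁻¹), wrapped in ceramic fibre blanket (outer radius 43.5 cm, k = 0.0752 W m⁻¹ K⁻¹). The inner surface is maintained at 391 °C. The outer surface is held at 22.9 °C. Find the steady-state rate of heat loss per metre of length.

Q' = 277 W/m

Series thermal resistances, inner to outer:
  R'_brass = ln(0.232/0.221)/(2πk) = 0.04857/(2π·91.7) = 8.431×10^-5 m·K/W
  R'_ceramic fibre blanket = ln(0.435/0.232)/(2πk) = 0.6286/(2π·0.0752) = 1.330 m·K/W
ΣR = 8.431×10^-5 + 1.330 = 1.330 m·K/W
Q' = ΔT/ΣR = (391 °C − 22.9 °C)/1.330 = 277 W/m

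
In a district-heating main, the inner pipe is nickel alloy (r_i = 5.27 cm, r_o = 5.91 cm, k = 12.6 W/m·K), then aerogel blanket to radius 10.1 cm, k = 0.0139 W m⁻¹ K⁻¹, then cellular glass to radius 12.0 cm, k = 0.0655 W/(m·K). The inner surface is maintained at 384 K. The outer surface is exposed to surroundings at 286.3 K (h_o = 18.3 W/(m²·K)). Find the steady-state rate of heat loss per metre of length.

Q' = 14.7 W/m

Resistance network (inner→outer):
  R'_nickel alloy = ln(0.0591/0.0527)/(2πk) = 0.1146/(2π·12.6) = 0.001448 m·K/W
  R'_aerogel blanket = ln(0.101/0.0591)/(2πk) = 0.5359/(2π·0.0139) = 6.136 m·K/W
  R'_cellular glass = ln(0.120/0.101)/(2πk) = 0.1724/(2π·0.0655) = 0.4188 m·K/W
  R'_conv,out = 1/(2πr h) = 1/(2π·0.120·18.3) = 0.07247 m·K/W
ΣR = 0.001448 + 6.136 + 0.4188 + 0.07247 = 6.629 m·K/W
Q' = ΔT/ΣR = (384 K − 286.3 K)/6.629 = 14.7 W/m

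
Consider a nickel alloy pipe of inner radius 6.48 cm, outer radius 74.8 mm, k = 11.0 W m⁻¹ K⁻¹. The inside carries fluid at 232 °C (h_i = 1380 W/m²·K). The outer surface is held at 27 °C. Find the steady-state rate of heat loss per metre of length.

Resistance network (inner→outer):
  R'_conv,in = 1/(2πr h) = 1/(2π·0.0648·1380) = 0.001780 m·K/W
  R'_nickel alloy = ln(0.0748/0.0648)/(2πk) = 0.1435/(2π·11.0) = 0.002076 m·K/W
ΣR = 0.001780 + 0.002076 = 0.003856 m·K/W
Q' = ΔT/ΣR = (232 °C − 27 °C)/0.003856 = 53200 W/m

Q' = 53.2 kW/m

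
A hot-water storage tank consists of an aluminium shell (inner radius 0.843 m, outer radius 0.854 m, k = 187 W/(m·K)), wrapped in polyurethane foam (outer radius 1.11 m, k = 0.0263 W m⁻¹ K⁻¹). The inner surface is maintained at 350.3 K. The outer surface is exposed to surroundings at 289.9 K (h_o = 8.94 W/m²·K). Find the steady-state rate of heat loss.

Q = 73.3 W

Series thermal resistances, inner to outer:
  R_aluminium = (1/0.843 − 1/0.854)/(4πk) = 0.01528/(4π·187) = 6.502×10^-6 K/W
  R_polyurethane foam = (1/0.854 − 1/1.11)/(4πk) = 0.2701/(4π·0.0263) = 0.8171 K/W
  R_conv,out = 1/(4πr²h) = 1/(4π·1.11²·8.94) = 0.007224 K/W
ΣR = 6.502×10^-6 + 0.8171 + 0.007224 = 0.8243 K/W
Q = ΔT/ΣR = (350.3 K − 289.9 K)/0.8243 = 73.3 W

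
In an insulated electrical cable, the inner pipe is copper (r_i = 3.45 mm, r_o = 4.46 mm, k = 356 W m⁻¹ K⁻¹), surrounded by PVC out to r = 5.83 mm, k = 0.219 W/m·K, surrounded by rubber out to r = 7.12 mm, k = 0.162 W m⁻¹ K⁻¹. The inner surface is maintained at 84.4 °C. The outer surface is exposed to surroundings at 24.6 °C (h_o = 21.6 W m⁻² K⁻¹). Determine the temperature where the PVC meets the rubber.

T = 76.2 °C

Treat each layer as a resistance in series:
  R'_copper = ln(0.00446/0.00345)/(2πk) = 0.2568/(2π·356) = 1.148×10^-4 m·K/W
  R'_PVC = ln(0.00583/0.00446)/(2πk) = 0.2679/(2π·0.219) = 0.1947 m·K/W
  R'_rubber = ln(0.00712/0.00583)/(2πk) = 0.1999/(2π·0.162) = 0.1964 m·K/W
  R'_conv,out = 1/(2πr h) = 1/(2π·0.00712·21.6) = 1.035 m·K/W
ΣR = 1.148×10^-4 + 0.1947 + 0.1964 + 1.035 = 1.426 m·K/W
Q' = ΔT/ΣR = (84.4 °C − 24.6 °C)/1.426 = 41.94 W/m
From the inner boundary to the PVC/rubber interface, ΣR_partial = 0.1948 m·K/W.
T_interface = T_in − Q'·ΣR_partial = 84.4 °C − (41.94)(0.1948) = 76.2 °C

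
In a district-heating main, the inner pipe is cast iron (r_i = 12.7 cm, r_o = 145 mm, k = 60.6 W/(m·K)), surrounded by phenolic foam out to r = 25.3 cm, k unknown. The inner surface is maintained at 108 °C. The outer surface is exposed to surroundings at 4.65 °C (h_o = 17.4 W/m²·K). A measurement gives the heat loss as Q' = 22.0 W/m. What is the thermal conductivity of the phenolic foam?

ΣR = ΔT/Q' = |108 − 4.65|/22.0 = 4.698 m·K/W
Known resistances:
  R'_cast iron = ln(0.145/0.127)/(2πk) = 0.1325/(2π·60.6) = 3.481×10^-4 m·K/W
  R'_conv,out = 1/(2πr h) = 1/(2π·0.253·17.4) = 0.03615 m·K/W
R_phenolic foam = ΣR − ΣR_known = 4.698 − 0.03650 = 4.662 m·K/W
ln(r₂/r₁)/(2πk) = 4.662 ⇒ k = 0.5567/(2π·4.662) = 0.0190 W/m·K

k = 0.0190 W/m·K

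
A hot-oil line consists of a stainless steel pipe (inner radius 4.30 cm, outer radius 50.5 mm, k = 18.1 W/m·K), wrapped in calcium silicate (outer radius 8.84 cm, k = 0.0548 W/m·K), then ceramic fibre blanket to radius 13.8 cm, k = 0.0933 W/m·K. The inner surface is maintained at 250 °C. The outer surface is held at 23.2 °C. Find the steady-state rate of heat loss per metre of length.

Series thermal resistances, inner to outer:
  R'_stainless steel = ln(0.0505/0.0430)/(2πk) = 0.1608/(2π·18.1) = 0.001414 m·K/W
  R'_calcium silicate = ln(0.0884/0.0505)/(2πk) = 0.5599/(2π·0.0548) = 1.626 m·K/W
  R'_ceramic fibre blanket = ln(0.138/0.0884)/(2πk) = 0.4454/(2π·0.0933) = 0.7598 m·K/W
ΣR = 0.001414 + 1.626 + 0.7598 = 2.387 m·K/W
Q' = ΔT/ΣR = (250 °C − 23.2 °C)/2.387 = 95.0 W/m

Q' = 95.0 W/m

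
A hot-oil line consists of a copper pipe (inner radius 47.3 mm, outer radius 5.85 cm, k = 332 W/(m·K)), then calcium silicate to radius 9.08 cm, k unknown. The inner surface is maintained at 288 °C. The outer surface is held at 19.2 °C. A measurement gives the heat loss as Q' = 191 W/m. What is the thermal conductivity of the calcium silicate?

ΣR = ΔT/Q' = |288 − 19.2|/191 = 1.407 m·K/W
Known resistances:
  R'_copper = ln(0.0585/0.0473)/(2πk) = 0.2125/(2π·332) = 1.019×10^-4 m·K/W
R_calcium silicate = ΣR − ΣR_known = 1.407 − 1.019×10^-4 = 1.407 m·K/W
ln(r₂/r₁)/(2πk) = 1.407 ⇒ k = 0.4396/(2π·1.407) = 0.0497 W/m·K

k = 0.0497 W/m·K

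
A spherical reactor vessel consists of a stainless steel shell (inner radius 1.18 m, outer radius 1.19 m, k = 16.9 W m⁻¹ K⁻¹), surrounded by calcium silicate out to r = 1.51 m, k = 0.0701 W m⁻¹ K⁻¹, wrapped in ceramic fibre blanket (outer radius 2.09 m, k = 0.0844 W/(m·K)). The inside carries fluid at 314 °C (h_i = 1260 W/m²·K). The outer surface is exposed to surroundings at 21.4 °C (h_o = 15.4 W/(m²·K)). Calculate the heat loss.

Treat each layer as a resistance in series:
  R_conv,in = 1/(4πr²h) = 1/(4π·1.18²·1260) = 4.536×10^-5 K/W
  R_stainless steel = (1/1.18 − 1/1.19)/(4πk) = 0.007121/(4π·16.9) = 3.353×10^-5 K/W
  R_calcium silicate = (1/1.19 − 1/1.51)/(4πk) = 0.1781/(4π·0.0701) = 0.2022 K/W
  R_ceramic fibre blanket = (1/1.51 − 1/2.09)/(4πk) = 0.1838/(4π·0.0844) = 0.1733 K/W
  R_conv,out = 1/(4πr²h) = 1/(4π·2.09²·15.4) = 0.001183 K/W
ΣR = 4.536×10^-5 + 3.353×10^-5 + 0.2022 + 0.1733 + 0.001183 = 0.3768 K/W
Q = ΔT/ΣR = (314 °C − 21.4 °C)/0.3768 = 777 W

Q = 777 W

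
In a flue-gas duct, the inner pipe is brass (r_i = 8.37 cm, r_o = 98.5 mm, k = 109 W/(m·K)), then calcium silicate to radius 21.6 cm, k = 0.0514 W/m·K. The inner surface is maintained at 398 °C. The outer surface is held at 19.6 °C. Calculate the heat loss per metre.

Series thermal resistances, inner to outer:
  R'_brass = ln(0.0985/0.0837)/(2πk) = 0.1628/(2π·109) = 2.377×10^-4 m·K/W
  R'_calcium silicate = ln(0.216/0.0985)/(2πk) = 0.7852/(2π·0.0514) = 2.431 m·K/W
ΣR = 2.377×10^-4 + 2.431 = 2.431 m·K/W
Q' = ΔT/ΣR = (398 °C − 19.6 °C)/2.431 = 156 W/m

Q' = 156 W/m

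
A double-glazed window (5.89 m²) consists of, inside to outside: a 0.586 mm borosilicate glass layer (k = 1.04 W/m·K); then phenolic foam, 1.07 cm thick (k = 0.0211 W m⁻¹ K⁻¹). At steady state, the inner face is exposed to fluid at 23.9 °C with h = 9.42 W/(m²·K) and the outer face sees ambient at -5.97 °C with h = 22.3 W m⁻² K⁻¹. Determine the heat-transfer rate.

Q = 267 W

Treat each layer as a resistance in series:
  R_conv,in = 1/(hA) = 1/(9.42·5.89) = 0.01802 K/W
  R_borosilicate glass = L/(kA) = 5.86×10^-4/(1.04·5.89) = 9.566×10^-5 K/W
  R_phenolic foam = L/(kA) = 0.0107/(0.0211·5.89) = 0.08610 K/W
  R_conv,out = 1/(hA) = 1/(22.3·5.89) = 0.007613 K/W
ΣR = 0.01802 + 9.566×10^-5 + 0.08610 + 0.007613 = 0.1118 K/W
Q = ΔT/ΣR = (23.9 °C − -5.97 °C)/0.1118 = 267 W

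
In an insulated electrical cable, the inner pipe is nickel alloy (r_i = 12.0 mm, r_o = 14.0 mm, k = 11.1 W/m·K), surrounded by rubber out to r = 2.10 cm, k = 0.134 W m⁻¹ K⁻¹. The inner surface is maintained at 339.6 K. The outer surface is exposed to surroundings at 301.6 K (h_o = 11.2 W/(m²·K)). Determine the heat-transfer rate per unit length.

Resistance network (inner→outer):
  R'_nickel alloy = ln(0.0140/0.0120)/(2πk) = 0.1542/(2π·11.1) = 0.002210 m·K/W
  R'_rubber = ln(0.0210/0.0140)/(2πk) = 0.4055/(2π·0.134) = 0.4816 m·K/W
  R'_conv,out = 1/(2πr h) = 1/(2π·0.0210·11.2) = 0.6767 m·K/W
ΣR = 0.002210 + 0.4816 + 0.6767 = 1.161 m·K/W
Q' = ΔT/ΣR = (339.6 K − 301.6 K)/1.161 = 32.7 W/m

Q' = 32.7 W/m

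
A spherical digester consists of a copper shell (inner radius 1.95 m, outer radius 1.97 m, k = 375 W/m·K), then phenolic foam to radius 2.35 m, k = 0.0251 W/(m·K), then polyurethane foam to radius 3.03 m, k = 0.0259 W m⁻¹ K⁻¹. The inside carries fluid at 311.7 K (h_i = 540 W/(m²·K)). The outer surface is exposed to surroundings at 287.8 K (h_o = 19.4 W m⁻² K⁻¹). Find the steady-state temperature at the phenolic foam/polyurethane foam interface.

T = 300.5 K

Resistance network (inner→outer):
  R_conv,in = 1/(4πr²h) = 1/(4π·1.95²·540) = 3.875×10^-5 K/W
  R_copper = (1/1.95 − 1/1.97)/(4πk) = 0.005206/(4π·375) = 1.105×10^-6 K/W
  R_phenolic foam = (1/1.97 − 1/2.35)/(4πk) = 0.08208/(4π·0.0251) = 0.2602 K/W
  R_polyurethane foam = (1/2.35 − 1/3.03)/(4πk) = 0.09550/(4π·0.0259) = 0.2934 K/W
  R_conv,out = 1/(4πr²h) = 1/(4π·3.03²·19.4) = 4.468×10^-4 K/W
ΣR = 3.875×10^-5 + 1.105×10^-6 + 0.2602 + 0.2934 + 4.468×10^-4 = 0.5541 K/W
Q = ΔT/ΣR = (311.7 K − 287.8 K)/0.5541 = 43.13 W
From the inner boundary to the phenolic foam/polyurethane foam interface, ΣR_partial = 0.2602 K/W.
T_interface = T_in − Q·ΣR_partial = 311.7 K − (43.13)(0.2602) = 300.5 K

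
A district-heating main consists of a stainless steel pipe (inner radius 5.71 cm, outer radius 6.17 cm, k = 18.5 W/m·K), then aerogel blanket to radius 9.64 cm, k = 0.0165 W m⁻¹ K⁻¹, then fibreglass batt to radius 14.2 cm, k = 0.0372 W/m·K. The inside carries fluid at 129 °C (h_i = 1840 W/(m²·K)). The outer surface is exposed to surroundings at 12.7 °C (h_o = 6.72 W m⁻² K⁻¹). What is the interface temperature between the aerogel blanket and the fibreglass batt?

Resistance network (inner→outer):
  R'_conv,in = 1/(2πr h) = 1/(2π·0.0571·1840) = 0.001515 m·K/W
  R'_stainless steel = ln(0.0617/0.0571)/(2πk) = 0.07748/(2π·18.5) = 6.666×10^-4 m·K/W
  R'_aerogel blanket = ln(0.0964/0.0617)/(2πk) = 0.4462/(2π·0.0165) = 4.304 m·K/W
  R'_fibreglass batt = ln(0.142/0.0964)/(2πk) = 0.3873/(2π·0.0372) = 1.657 m·K/W
  R'_conv,out = 1/(2πr h) = 1/(2π·0.142·6.72) = 0.1668 m·K/W
ΣR = 0.001515 + 6.666×10^-4 + 4.304 + 1.657 + 0.1668 = 6.130 m·K/W
Q' = ΔT/ΣR = (129 °C − 12.7 °C)/6.130 = 18.97 W/m
From the inner boundary to the aerogel blanket/fibreglass batt interface, ΣR_partial = 4.306 m·K/W.
T_interface = T_in − Q'·ΣR_partial = 129 °C − (18.97)(4.306) = 47.3 °C

T = 47.3 °C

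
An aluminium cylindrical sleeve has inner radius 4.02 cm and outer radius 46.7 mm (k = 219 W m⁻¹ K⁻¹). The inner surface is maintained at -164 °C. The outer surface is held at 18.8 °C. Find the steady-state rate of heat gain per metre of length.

Q' = 1680 kW/m

Q' = 2πk·ΔT/ln(r₂/r₁) = 2π × 219 × 182.8 / ln(0.0467/0.0402) = 1.68×10^6 W/m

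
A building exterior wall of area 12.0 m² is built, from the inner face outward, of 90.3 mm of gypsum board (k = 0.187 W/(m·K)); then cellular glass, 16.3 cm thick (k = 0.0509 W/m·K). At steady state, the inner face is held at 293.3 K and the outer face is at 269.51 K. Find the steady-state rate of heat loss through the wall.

Q = 77.5 W

Treat each layer as a resistance in series:
  R_gypsum board = L/(kA) = 0.0903/(0.187·12.0) = 0.04024 K/W
  R_cellular glass = L/(kA) = 0.163/(0.0509·12.0) = 0.2669 K/W
ΣR = 0.04024 + 0.2669 = 0.3071 K/W
Q = ΔT/ΣR = (293.3 K − 269.51 K)/0.3071 = 77.5 W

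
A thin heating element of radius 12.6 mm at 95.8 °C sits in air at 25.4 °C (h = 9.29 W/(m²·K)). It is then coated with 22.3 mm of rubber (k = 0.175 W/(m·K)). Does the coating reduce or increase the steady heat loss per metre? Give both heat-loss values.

Critical radius for a cylinder: r_cr = k/h = 0.0188 m = 1.88 cm.
Outer radius after coating: r₂ = 0.0126 + 0.0223 = 0.0349 m.
r₁ < r_cr < r₂: heat loss rises to a maximum at r_cr then falls. Whether the coating helps depends on whether Q(r₂) has dropped back below Q(r₁).
Bare: R = 1/(2πr₁h) = 1.360 m·K/W; Q = 70.4/1.360 = 51.8 W/m.
Coated: R = R_cond + R_conv = 1.417 m·K/W; Q = 70.4/1.417 = 49.7 W/m.

reduces: 51.8 → 49.7 W/m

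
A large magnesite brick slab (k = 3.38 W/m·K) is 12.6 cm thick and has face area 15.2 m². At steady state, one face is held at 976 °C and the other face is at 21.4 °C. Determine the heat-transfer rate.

Q = 389 kW

Q = kA·ΔT/L = 3.38 × 15.2 × |976 °C − 21.4 °C| / 0.126 = 3.89×10^5 W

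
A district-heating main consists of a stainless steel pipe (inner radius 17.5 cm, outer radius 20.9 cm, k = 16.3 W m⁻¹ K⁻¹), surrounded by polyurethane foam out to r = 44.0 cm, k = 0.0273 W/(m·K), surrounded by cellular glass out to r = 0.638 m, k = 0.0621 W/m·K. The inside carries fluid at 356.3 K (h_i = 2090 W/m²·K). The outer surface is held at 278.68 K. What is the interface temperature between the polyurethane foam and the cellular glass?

T = 292.6 K

Resistance network (inner→outer):
  R'_conv,in = 1/(2πr h) = 1/(2π·0.175·2090) = 4.351×10^-4 m·K/W
  R'_stainless steel = ln(0.209/0.175)/(2πk) = 0.1775/(2π·16.3) = 0.001734 m·K/W
  R'_polyurethane foam = ln(0.440/0.209)/(2πk) = 0.7444/(2π·0.0273) = 4.340 m·K/W
  R'_cellular glass = ln(0.638/0.440)/(2πk) = 0.3716/(2π·0.0621) = 0.9523 m·K/W
ΣR = 4.351×10^-4 + 0.001734 + 4.340 + 0.9523 = 5.294 m·K/W
Q' = ΔT/ΣR = (356.3 K − 278.68 K)/5.294 = 14.66 W/m
From the inner boundary to the polyurethane foam/cellular glass interface, ΣR_partial = 4.342 m·K/W.
T_interface = T_in − Q'·ΣR_partial = 356.3 K − (14.66)(4.342) = 292.6 K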